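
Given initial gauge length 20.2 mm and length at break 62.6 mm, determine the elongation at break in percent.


Elongation = (Lf - L0) / L0 * 100
= (62.6 - 20.2) / 20.2 * 100
= 42.4 / 20.2 * 100
= 209.9%

209.9%


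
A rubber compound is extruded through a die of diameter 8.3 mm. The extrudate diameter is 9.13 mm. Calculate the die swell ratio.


Die swell ratio = D_extrudate / D_die
= 9.13 / 8.3
= 1.1

Die swell = 1.1


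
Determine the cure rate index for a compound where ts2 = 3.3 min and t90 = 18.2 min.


CRI = 100 / (t90 - ts2)
= 100 / (18.2 - 3.3)
= 100 / 14.9
= 6.71 min^-1

6.71 min^-1


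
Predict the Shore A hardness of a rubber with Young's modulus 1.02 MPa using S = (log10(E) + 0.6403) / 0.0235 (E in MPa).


log10(E) = 0.0235*S - 0.6403  =>  S = (log10(E) + 0.6403) / 0.0235
log10(1.02) = 0.008600
S = (0.008600 + 0.6403) / 0.0235 = 0.648900 / 0.0235
S = 27.6

Shore A = 27.6


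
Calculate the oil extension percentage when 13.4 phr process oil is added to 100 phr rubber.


Oil % = oil / (100 + oil) * 100
= 13.4 / (100 + 13.4) * 100
= 13.4 / 113.4 * 100
= 11.82%

11.82%


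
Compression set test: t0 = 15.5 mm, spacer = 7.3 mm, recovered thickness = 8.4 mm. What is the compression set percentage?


CS = (t0 - recovered) / (t0 - ts) * 100
= (15.5 - 8.4) / (15.5 - 7.3) * 100
= 7.1 / 8.2 * 100
= 86.6%

86.6%


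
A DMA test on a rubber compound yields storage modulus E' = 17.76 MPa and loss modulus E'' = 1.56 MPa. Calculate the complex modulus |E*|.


|E*| = sqrt(E'^2 + E''^2)
= sqrt(17.76^2 + 1.56^2)
= sqrt(315.4176 + 2.4336)
= 17.828 MPa

17.828 MPa


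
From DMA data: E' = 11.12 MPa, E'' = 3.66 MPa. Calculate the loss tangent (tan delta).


tan delta = E'' / E'
= 3.66 / 11.12
= 0.3291

tan delta = 0.3291


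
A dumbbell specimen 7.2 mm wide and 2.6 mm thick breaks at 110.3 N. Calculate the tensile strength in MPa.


Area = width * thickness = 7.2 * 2.6 = 18.72 mm^2
TS = force / area = 110.3 / 18.72 = 5.89 MPa

5.89 MPa


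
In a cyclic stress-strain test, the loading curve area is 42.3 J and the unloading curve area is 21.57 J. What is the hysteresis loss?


Hysteresis loss = loading - unloading
= 42.3 - 21.57
= 20.73 J

20.73 J


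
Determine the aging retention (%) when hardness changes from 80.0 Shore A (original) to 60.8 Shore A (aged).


Retention = aged / original * 100
= 60.8 / 80.0 * 100
= 76.0%

76.0%


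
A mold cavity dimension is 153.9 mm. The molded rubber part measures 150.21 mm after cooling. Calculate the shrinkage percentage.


Shrinkage = (mold - part) / mold * 100
= (153.9 - 150.21) / 153.9 * 100
= 3.69 / 153.9 * 100
= 2.4%

2.4%


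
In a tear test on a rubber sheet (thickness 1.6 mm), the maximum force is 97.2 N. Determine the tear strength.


Tear strength = force / thickness
= 97.2 / 1.6
= 60.75 N/mm

60.75 N/mm


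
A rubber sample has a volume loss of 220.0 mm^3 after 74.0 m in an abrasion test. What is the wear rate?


Rate = volume_loss / distance
= 220.0 / 74.0
= 2.973 mm^3/m

2.973 mm^3/m


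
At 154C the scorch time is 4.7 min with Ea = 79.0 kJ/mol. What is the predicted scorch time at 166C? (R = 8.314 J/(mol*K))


Convert temperatures: T1 = 154 + 273.15 = 427.15 K, T2 = 166 + 273.15 = 439.15 K
ts2_new = 4.7 * exp(79000 / 8.314 * (1/439.15 - 1/427.15))
1/T2 - 1/T1 = -6.3972e-05
ts2_new = 2.56 min

2.56 min


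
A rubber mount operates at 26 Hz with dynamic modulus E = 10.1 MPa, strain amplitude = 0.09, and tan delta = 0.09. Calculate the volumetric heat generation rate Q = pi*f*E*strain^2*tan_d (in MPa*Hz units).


Q = pi * f * E * strain^2 * tan_d
= pi * 26 * 10.1 * 0.09^2 * 0.09
= pi * 26 * 10.1 * 0.0081 * 0.09
= 0.6014

Q = 0.6014


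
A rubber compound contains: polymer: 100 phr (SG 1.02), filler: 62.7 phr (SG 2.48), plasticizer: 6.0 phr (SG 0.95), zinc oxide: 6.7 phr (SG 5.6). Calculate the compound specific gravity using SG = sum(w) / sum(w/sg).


Sum of weights = 175.4
Volume contributions:
  polymer: 100/1.02 = 98.0392
  filler: 62.7/2.48 = 25.2823
  plasticizer: 6.0/0.95 = 6.3158
  zinc oxide: 6.7/5.6 = 1.1964
Sum of volumes = 130.8337
SG = 175.4 / 130.8337 = 1.341

SG = 1.341


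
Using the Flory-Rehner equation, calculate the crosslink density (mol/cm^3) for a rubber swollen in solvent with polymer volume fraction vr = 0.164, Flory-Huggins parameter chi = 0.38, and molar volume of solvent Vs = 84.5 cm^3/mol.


ln(1 - vr) = ln(1 - 0.164) = -0.1791
Numerator = -((-0.1791) + 0.164 + 0.38 * 0.164^2) = 0.0049
Denominator = 84.5 * (0.164^(1/3) - 0.164/2) = 39.3238
nu = 0.0049 / 39.3238 = 1.2476e-04 mol/cm^3

1.2476e-04 mol/cm^3


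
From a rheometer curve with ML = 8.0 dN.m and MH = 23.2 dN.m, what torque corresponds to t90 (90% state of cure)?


M90 = ML + 0.9 * (MH - ML)
M90 = 8.0 + 0.9 * (23.2 - 8.0)
M90 = 8.0 + 0.9 * 15.2
M90 = 21.68 dN.m

21.68 dN.m


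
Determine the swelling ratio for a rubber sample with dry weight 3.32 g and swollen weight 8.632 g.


Q = W_swollen / W_dry
Q = 8.632 / 3.32
Q = 2.6

Q = 2.6


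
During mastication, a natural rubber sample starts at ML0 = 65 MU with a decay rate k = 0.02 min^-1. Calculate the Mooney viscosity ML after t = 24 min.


ML = ML0 * exp(-k * t)
ML = 65 * exp(-0.02 * 24)
ML = 65 * 0.6188
ML = 40.22 MU

40.22 MU


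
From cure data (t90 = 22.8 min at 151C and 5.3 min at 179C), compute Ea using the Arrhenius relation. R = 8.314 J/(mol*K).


T1 = 424.15 K, T2 = 452.15 K
1/T1 - 1/T2 = 1.4600e-04
ln(t1/t2) = ln(22.8/5.3) = 1.4591
Ea = 8.314 * 1.4591 / 1.4600e-04 = 83085.5074 J/mol
Ea = 83.09 kJ/mol

83.09 kJ/mol


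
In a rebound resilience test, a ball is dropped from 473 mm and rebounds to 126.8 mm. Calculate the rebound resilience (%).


Resilience = h_rebound / h_drop * 100
= 126.8 / 473 * 100
= 26.8%

26.8%


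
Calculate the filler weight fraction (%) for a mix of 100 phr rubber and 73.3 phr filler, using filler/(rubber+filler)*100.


Filler % = filler / (rubber + filler) * 100
= 73.3 / (100 + 73.3) * 100
= 73.3 / 173.3 * 100
= 42.3%

42.3%


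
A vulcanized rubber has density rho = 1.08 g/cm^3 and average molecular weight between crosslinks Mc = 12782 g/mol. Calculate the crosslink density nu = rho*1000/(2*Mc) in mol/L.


nu = rho * 1000 / (2 * Mc)
nu = 1.08 * 1000 / (2 * 12782)
nu = 1080.0 / 25564
nu = 0.0422 mol/L

0.0422 mol/L


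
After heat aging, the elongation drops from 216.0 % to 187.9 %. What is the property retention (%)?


Retention = aged / original * 100
= 187.9 / 216.0 * 100
= 87.0%

87.0%


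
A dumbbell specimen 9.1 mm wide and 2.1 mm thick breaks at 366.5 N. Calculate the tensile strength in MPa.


Area = width * thickness = 9.1 * 2.1 = 19.11 mm^2
TS = force / area = 366.5 / 19.11 = 19.18 MPa

19.18 MPa


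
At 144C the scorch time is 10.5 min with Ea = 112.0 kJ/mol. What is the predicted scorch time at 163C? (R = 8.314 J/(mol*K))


Convert temperatures: T1 = 144 + 273.15 = 417.15 K, T2 = 163 + 273.15 = 436.15 K
ts2_new = 10.5 * exp(112000 / 8.314 * (1/436.15 - 1/417.15))
1/T2 - 1/T1 = -1.0443e-04
ts2_new = 2.57 min

2.57 min


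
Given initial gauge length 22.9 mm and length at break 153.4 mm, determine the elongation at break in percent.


Elongation = (Lf - L0) / L0 * 100
= (153.4 - 22.9) / 22.9 * 100
= 130.5 / 22.9 * 100
= 569.9%

569.9%


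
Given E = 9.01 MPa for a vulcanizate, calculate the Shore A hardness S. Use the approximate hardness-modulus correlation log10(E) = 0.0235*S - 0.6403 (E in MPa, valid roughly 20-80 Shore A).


log10(E) = 0.0235*S - 0.6403  =>  S = (log10(E) + 0.6403) / 0.0235
log10(9.01) = 0.954725
S = (0.954725 + 0.6403) / 0.0235 = 1.595025 / 0.0235
S = 67.9

Shore A = 67.9


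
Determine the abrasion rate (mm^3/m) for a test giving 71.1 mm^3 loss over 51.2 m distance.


Rate = volume_loss / distance
= 71.1 / 51.2
= 1.389 mm^3/m

1.389 mm^3/m


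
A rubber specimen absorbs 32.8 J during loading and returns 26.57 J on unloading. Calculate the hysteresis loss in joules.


Hysteresis loss = loading - unloading
= 32.8 - 26.57
= 6.23 J

6.23 J


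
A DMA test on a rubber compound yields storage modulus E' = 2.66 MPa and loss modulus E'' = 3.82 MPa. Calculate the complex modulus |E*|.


|E*| = sqrt(E'^2 + E''^2)
= sqrt(2.66^2 + 3.82^2)
= sqrt(7.0756 + 14.5924)
= 4.655 MPa

4.655 MPa


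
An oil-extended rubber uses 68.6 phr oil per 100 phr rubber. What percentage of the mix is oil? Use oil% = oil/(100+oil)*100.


Oil % = oil / (100 + oil) * 100
= 68.6 / (100 + 68.6) * 100
= 68.6 / 168.6 * 100
= 40.69%

40.69%


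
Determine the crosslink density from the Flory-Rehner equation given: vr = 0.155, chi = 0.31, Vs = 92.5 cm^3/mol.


ln(1 - vr) = ln(1 - 0.155) = -0.1684
Numerator = -((-0.1684) + 0.155 + 0.31 * 0.155^2) = 0.0060
Denominator = 92.5 * (0.155^(1/3) - 0.155/2) = 42.5193
nu = 0.0060 / 42.5193 = 1.4043e-04 mol/cm^3

1.4043e-04 mol/cm^3


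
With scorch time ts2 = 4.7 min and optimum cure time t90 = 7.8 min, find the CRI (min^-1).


CRI = 100 / (t90 - ts2)
= 100 / (7.8 - 4.7)
= 100 / 3.1
= 32.26 min^-1

32.26 min^-1


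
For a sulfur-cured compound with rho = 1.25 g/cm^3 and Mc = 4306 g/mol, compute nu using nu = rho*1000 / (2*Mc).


nu = rho * 1000 / (2 * Mc)
nu = 1.25 * 1000 / (2 * 4306)
nu = 1250.0 / 8612
nu = 0.1451 mol/L

0.1451 mol/L


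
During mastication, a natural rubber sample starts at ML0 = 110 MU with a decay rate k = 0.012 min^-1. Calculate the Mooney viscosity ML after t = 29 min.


ML = ML0 * exp(-k * t)
ML = 110 * exp(-0.012 * 29)
ML = 110 * 0.7061
ML = 77.67 MU

77.67 MU


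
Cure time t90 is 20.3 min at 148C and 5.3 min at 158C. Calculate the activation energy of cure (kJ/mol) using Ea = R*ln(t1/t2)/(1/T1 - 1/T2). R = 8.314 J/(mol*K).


T1 = 421.15 K, T2 = 431.15 K
1/T1 - 1/T2 = 5.5073e-05
ln(t1/t2) = ln(20.3/5.3) = 1.3429
Ea = 8.314 * 1.3429 / 5.5073e-05 = 202732.5291 J/mol
Ea = 202.73 kJ/mol

202.73 kJ/mol


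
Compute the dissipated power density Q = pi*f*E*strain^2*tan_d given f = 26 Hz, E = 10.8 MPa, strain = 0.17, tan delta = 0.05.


Q = pi * f * E * strain^2 * tan_d
= pi * 26 * 10.8 * 0.17^2 * 0.05
= pi * 26 * 10.8 * 0.0289 * 0.05
= 1.2747

Q = 1.2747


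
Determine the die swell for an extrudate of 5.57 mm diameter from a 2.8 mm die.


Die swell ratio = D_extrudate / D_die
= 5.57 / 2.8
= 1.989

Die swell = 1.989


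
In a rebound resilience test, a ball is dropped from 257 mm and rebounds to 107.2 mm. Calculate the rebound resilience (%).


Resilience = h_rebound / h_drop * 100
= 107.2 / 257 * 100
= 41.7%

41.7%


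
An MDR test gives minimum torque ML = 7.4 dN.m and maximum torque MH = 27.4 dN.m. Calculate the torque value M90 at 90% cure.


M90 = ML + 0.9 * (MH - ML)
M90 = 7.4 + 0.9 * (27.4 - 7.4)
M90 = 7.4 + 0.9 * 20.0
M90 = 25.4 dN.m

25.4 dN.m


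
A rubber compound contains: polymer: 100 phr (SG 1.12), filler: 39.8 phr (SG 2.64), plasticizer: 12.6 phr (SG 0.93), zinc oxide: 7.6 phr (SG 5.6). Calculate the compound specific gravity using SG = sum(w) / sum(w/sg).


Sum of weights = 160.0
Volume contributions:
  polymer: 100/1.12 = 89.2857
  filler: 39.8/2.64 = 15.0758
  plasticizer: 12.6/0.93 = 13.5484
  zinc oxide: 7.6/5.6 = 1.3571
Sum of volumes = 119.2670
SG = 160.0 / 119.2670 = 1.342

SG = 1.342


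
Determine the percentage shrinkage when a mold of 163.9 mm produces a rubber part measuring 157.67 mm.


Shrinkage = (mold - part) / mold * 100
= (163.9 - 157.67) / 163.9 * 100
= 6.23 / 163.9 * 100
= 3.8%

3.8%


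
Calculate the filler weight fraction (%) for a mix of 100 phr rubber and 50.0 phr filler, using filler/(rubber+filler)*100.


Filler % = filler / (rubber + filler) * 100
= 50.0 / (100 + 50.0) * 100
= 50.0 / 150.0 * 100
= 33.33%

33.33%


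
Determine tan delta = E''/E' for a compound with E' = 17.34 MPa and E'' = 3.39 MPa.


tan delta = E'' / E'
= 3.39 / 17.34
= 0.1955

tan delta = 0.1955


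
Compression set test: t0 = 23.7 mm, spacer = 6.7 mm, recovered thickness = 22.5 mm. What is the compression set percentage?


CS = (t0 - recovered) / (t0 - ts) * 100
= (23.7 - 22.5) / (23.7 - 6.7) * 100
= 1.2 / 17.0 * 100
= 7.1%

7.1%


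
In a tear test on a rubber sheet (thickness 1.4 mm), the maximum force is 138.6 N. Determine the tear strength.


Tear strength = force / thickness
= 138.6 / 1.4
= 99.0 N/mm

99.0 N/mm


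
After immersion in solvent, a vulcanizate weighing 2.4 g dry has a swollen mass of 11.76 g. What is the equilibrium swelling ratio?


Q = W_swollen / W_dry
Q = 11.76 / 2.4
Q = 4.9

Q = 4.9


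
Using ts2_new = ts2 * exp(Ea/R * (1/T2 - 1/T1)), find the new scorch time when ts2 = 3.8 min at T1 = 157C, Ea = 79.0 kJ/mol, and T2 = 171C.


Convert temperatures: T1 = 157 + 273.15 = 430.15 K, T2 = 171 + 273.15 = 444.15 K
ts2_new = 3.8 * exp(79000 / 8.314 * (1/444.15 - 1/430.15))
1/T2 - 1/T1 = -7.3279e-05
ts2_new = 1.89 min

1.89 min


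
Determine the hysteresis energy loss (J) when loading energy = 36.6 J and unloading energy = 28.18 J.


Hysteresis loss = loading - unloading
= 36.6 - 28.18
= 8.42 J

8.42 J


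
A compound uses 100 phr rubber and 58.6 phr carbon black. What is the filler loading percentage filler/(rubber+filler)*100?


Filler % = filler / (rubber + filler) * 100
= 58.6 / (100 + 58.6) * 100
= 58.6 / 158.6 * 100
= 36.95%

36.95%


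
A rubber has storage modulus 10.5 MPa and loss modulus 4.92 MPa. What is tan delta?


tan delta = E'' / E'
= 4.92 / 10.5
= 0.4686

tan delta = 0.4686


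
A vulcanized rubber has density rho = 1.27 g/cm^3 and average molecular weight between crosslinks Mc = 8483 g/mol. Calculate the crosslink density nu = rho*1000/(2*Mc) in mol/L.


nu = rho * 1000 / (2 * Mc)
nu = 1.27 * 1000 / (2 * 8483)
nu = 1270.0 / 16966
nu = 0.0749 mol/L

0.0749 mol/L


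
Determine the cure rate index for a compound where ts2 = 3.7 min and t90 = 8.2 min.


CRI = 100 / (t90 - ts2)
= 100 / (8.2 - 3.7)
= 100 / 4.5
= 22.22 min^-1

22.22 min^-1


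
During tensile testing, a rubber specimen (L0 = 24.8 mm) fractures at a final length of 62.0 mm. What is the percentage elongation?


Elongation = (Lf - L0) / L0 * 100
= (62.0 - 24.8) / 24.8 * 100
= 37.2 / 24.8 * 100
= 150.0%

150.0%


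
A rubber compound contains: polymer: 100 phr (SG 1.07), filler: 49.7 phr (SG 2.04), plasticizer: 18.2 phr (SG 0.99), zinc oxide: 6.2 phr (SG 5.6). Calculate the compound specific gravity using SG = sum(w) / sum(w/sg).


Sum of weights = 174.1
Volume contributions:
  polymer: 100/1.07 = 93.4579
  filler: 49.7/2.04 = 24.3627
  plasticizer: 18.2/0.99 = 18.3838
  zinc oxide: 6.2/5.6 = 1.1071
Sum of volumes = 137.3117
SG = 174.1 / 137.3117 = 1.268

SG = 1.268


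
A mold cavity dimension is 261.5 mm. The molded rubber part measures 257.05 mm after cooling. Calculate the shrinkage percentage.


Shrinkage = (mold - part) / mold * 100
= (261.5 - 257.05) / 261.5 * 100
= 4.45 / 261.5 * 100
= 1.7%

1.7%


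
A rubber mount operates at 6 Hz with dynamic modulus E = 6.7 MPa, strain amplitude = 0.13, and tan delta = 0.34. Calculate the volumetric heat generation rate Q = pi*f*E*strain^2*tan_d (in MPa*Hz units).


Q = pi * f * E * strain^2 * tan_d
= pi * 6 * 6.7 * 0.13^2 * 0.34
= pi * 6 * 6.7 * 0.0169 * 0.34
= 0.7257

Q = 0.7257


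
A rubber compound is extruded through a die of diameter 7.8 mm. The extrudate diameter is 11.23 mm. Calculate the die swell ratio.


Die swell ratio = D_extrudate / D_die
= 11.23 / 7.8
= 1.44

Die swell = 1.44


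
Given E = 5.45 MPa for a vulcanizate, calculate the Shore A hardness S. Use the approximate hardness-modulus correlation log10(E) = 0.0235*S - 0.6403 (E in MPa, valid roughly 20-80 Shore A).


log10(E) = 0.0235*S - 0.6403  =>  S = (log10(E) + 0.6403) / 0.0235
log10(5.45) = 0.736397
S = (0.736397 + 0.6403) / 0.0235 = 1.376697 / 0.0235
S = 58.6

Shore A = 58.6


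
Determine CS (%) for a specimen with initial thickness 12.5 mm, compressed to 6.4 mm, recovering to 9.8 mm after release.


CS = (t0 - recovered) / (t0 - ts) * 100
= (12.5 - 9.8) / (12.5 - 6.4) * 100
= 2.7 / 6.1 * 100
= 44.3%

44.3%


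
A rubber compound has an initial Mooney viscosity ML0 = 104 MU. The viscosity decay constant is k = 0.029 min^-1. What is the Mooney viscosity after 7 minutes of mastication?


ML = ML0 * exp(-k * t)
ML = 104 * exp(-0.029 * 7)
ML = 104 * 0.8163
ML = 84.89 MU

84.89 MU


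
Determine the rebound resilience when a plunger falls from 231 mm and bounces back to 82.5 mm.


Resilience = h_rebound / h_drop * 100
= 82.5 / 231 * 100
= 35.7%

35.7%


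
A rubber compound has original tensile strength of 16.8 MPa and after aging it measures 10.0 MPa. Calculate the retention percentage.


Retention = aged / original * 100
= 10.0 / 16.8 * 100
= 59.5%

59.5%


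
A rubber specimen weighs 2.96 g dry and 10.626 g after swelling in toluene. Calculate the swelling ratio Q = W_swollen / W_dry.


Q = W_swollen / W_dry
Q = 10.626 / 2.96
Q = 3.59

Q = 3.59


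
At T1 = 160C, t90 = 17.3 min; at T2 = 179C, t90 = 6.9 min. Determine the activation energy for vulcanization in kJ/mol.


T1 = 433.15 K, T2 = 452.15 K
1/T1 - 1/T2 = 9.7014e-05
ln(t1/t2) = ln(17.3/6.9) = 0.9192
Ea = 8.314 * 0.9192 / 9.7014e-05 = 78773.5185 J/mol
Ea = 78.77 kJ/mol

78.77 kJ/mol


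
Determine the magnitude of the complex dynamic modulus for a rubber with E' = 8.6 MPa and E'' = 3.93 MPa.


|E*| = sqrt(E'^2 + E''^2)
= sqrt(8.6^2 + 3.93^2)
= sqrt(73.9600 + 15.4449)
= 9.455 MPa

9.455 MPa


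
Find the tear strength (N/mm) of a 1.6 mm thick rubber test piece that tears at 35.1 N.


Tear strength = force / thickness
= 35.1 / 1.6
= 21.94 N/mm

21.94 N/mm


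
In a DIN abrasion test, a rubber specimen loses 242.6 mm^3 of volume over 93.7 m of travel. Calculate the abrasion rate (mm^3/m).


Rate = volume_loss / distance
= 242.6 / 93.7
= 2.589 mm^3/m

2.589 mm^3/m


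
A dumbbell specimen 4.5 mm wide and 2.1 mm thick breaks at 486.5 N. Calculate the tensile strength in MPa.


Area = width * thickness = 4.5 * 2.1 = 9.45 mm^2
TS = force / area = 486.5 / 9.45 = 51.48 MPa

51.48 MPa


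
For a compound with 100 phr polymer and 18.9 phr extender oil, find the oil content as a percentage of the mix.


Oil % = oil / (100 + oil) * 100
= 18.9 / (100 + 18.9) * 100
= 18.9 / 118.9 * 100
= 15.9%

15.9%


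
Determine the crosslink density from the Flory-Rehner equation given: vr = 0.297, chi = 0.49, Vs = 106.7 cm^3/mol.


ln(1 - vr) = ln(1 - 0.297) = -0.3524
Numerator = -((-0.3524) + 0.297 + 0.49 * 0.297^2) = 0.0122
Denominator = 106.7 * (0.297^(1/3) - 0.297/2) = 55.3447
nu = 0.0122 / 55.3447 = 2.2000e-04 mol/cm^3

2.2000e-04 mol/cm^3


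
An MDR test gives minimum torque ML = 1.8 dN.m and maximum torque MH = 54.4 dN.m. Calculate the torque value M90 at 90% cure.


M90 = ML + 0.9 * (MH - ML)
M90 = 1.8 + 0.9 * (54.4 - 1.8)
M90 = 1.8 + 0.9 * 52.6
M90 = 49.14 dN.m

49.14 dN.m


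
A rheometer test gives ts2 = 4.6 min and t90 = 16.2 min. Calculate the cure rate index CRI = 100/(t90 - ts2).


CRI = 100 / (t90 - ts2)
= 100 / (16.2 - 4.6)
= 100 / 11.6
= 8.62 min^-1

8.62 min^-1


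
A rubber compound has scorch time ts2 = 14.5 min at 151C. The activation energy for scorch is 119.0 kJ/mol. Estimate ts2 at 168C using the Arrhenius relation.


Convert temperatures: T1 = 151 + 273.15 = 424.15 K, T2 = 168 + 273.15 = 441.15 K
ts2_new = 14.5 * exp(119000 / 8.314 * (1/441.15 - 1/424.15))
1/T2 - 1/T1 = -9.0854e-05
ts2_new = 3.95 min

3.95 min


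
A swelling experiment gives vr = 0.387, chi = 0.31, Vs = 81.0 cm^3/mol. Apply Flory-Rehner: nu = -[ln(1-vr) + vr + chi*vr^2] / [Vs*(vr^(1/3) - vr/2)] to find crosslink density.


ln(1 - vr) = ln(1 - 0.387) = -0.4894
Numerator = -((-0.4894) + 0.387 + 0.31 * 0.387^2) = 0.0560
Denominator = 81.0 * (0.387^(1/3) - 0.387/2) = 43.3541
nu = 0.0560 / 43.3541 = 0.0013 mol/cm^3

0.0013 mol/cm^3


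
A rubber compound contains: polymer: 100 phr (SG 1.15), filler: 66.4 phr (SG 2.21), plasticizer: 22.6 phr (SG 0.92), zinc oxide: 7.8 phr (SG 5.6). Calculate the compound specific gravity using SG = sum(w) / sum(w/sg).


Sum of weights = 196.8
Volume contributions:
  polymer: 100/1.15 = 86.9565
  filler: 66.4/2.21 = 30.0452
  plasticizer: 22.6/0.92 = 24.5652
  zinc oxide: 7.8/5.6 = 1.3929
Sum of volumes = 142.9598
SG = 196.8 / 142.9598 = 1.377

SG = 1.377


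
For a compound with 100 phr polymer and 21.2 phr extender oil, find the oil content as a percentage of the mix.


Oil % = oil / (100 + oil) * 100
= 21.2 / (100 + 21.2) * 100
= 21.2 / 121.2 * 100
= 17.49%

17.49%


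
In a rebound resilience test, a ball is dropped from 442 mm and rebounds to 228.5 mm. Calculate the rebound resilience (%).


Resilience = h_rebound / h_drop * 100
= 228.5 / 442 * 100
= 51.7%

51.7%


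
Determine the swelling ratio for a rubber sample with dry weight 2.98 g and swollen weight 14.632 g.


Q = W_swollen / W_dry
Q = 14.632 / 2.98
Q = 4.91

Q = 4.91


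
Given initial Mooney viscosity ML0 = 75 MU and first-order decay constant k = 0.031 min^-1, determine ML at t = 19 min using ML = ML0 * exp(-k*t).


ML = ML0 * exp(-k * t)
ML = 75 * exp(-0.031 * 19)
ML = 75 * 0.5549
ML = 41.62 MU

41.62 MU


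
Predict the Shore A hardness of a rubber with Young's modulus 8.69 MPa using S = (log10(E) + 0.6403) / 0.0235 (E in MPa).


log10(E) = 0.0235*S - 0.6403  =>  S = (log10(E) + 0.6403) / 0.0235
log10(8.69) = 0.939020
S = (0.939020 + 0.6403) / 0.0235 = 1.579320 / 0.0235
S = 67.2

Shore A = 67.2


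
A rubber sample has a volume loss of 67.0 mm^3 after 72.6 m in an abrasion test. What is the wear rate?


Rate = volume_loss / distance
= 67.0 / 72.6
= 0.923 mm^3/m

0.923 mm^3/m


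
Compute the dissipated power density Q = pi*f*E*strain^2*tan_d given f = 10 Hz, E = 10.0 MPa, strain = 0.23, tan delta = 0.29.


Q = pi * f * E * strain^2 * tan_d
= pi * 10 * 10.0 * 0.23^2 * 0.29
= pi * 10 * 10.0 * 0.0529 * 0.29
= 4.8195

Q = 4.8195


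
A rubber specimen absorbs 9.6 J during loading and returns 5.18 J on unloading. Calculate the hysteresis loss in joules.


Hysteresis loss = loading - unloading
= 9.6 - 5.18
= 4.42 J

4.42 J


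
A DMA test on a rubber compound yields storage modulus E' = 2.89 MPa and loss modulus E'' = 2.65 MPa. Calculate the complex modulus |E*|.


|E*| = sqrt(E'^2 + E''^2)
= sqrt(2.89^2 + 2.65^2)
= sqrt(8.3521 + 7.0225)
= 3.921 MPa

3.921 MPa


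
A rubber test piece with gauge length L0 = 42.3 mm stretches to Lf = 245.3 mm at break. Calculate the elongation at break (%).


Elongation = (Lf - L0) / L0 * 100
= (245.3 - 42.3) / 42.3 * 100
= 203.0 / 42.3 * 100
= 479.9%

479.9%


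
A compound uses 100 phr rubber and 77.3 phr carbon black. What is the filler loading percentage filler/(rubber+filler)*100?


Filler % = filler / (rubber + filler) * 100
= 77.3 / (100 + 77.3) * 100
= 77.3 / 177.3 * 100
= 43.6%

43.6%


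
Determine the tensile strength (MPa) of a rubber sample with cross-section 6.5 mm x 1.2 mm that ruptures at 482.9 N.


Area = width * thickness = 6.5 * 1.2 = 7.8 mm^2
TS = force / area = 482.9 / 7.8 = 61.91 MPa

61.91 MPa


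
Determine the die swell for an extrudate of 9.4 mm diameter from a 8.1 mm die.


Die swell ratio = D_extrudate / D_die
= 9.4 / 8.1
= 1.16

Die swell = 1.16


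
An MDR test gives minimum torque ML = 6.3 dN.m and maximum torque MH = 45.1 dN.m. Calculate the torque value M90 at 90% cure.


M90 = ML + 0.9 * (MH - ML)
M90 = 6.3 + 0.9 * (45.1 - 6.3)
M90 = 6.3 + 0.9 * 38.8
M90 = 41.22 dN.m

41.22 dN.m


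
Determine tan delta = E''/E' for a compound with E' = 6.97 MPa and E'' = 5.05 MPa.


tan delta = E'' / E'
= 5.05 / 6.97
= 0.7245

tan delta = 0.7245


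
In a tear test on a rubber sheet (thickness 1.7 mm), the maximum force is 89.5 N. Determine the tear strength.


Tear strength = force / thickness
= 89.5 / 1.7
= 52.65 N/mm

52.65 N/mm


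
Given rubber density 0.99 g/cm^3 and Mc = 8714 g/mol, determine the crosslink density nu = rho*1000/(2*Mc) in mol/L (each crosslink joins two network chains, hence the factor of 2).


nu = rho * 1000 / (2 * Mc)
nu = 0.99 * 1000 / (2 * 8714)
nu = 990.0 / 17428
nu = 0.0568 mol/L

0.0568 mol/L


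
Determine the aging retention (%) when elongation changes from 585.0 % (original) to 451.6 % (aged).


Retention = aged / original * 100
= 451.6 / 585.0 * 100
= 77.2%

77.2%


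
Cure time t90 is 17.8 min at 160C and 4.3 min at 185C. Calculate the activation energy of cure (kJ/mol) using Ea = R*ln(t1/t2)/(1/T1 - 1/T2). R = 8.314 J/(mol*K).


T1 = 433.15 K, T2 = 458.15 K
1/T1 - 1/T2 = 1.2598e-04
ln(t1/t2) = ln(17.8/4.3) = 1.4206
Ea = 8.314 * 1.4206 / 1.2598e-04 = 93752.4805 J/mol
Ea = 93.75 kJ/mol

93.75 kJ/mol


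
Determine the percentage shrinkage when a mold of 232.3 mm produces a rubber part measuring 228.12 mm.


Shrinkage = (mold - part) / mold * 100
= (232.3 - 228.12) / 232.3 * 100
= 4.18 / 232.3 * 100
= 1.8%

1.8%


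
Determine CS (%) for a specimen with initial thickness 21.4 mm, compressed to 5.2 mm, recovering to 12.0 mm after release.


CS = (t0 - recovered) / (t0 - ts) * 100
= (21.4 - 12.0) / (21.4 - 5.2) * 100
= 9.4 / 16.2 * 100
= 58.0%

58.0%


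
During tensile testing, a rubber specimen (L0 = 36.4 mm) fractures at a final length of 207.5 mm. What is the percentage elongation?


Elongation = (Lf - L0) / L0 * 100
= (207.5 - 36.4) / 36.4 * 100
= 171.1 / 36.4 * 100
= 470.1%

470.1%


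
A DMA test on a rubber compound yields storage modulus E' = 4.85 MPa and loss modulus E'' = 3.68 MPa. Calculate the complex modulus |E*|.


|E*| = sqrt(E'^2 + E''^2)
= sqrt(4.85^2 + 3.68^2)
= sqrt(23.5225 + 13.5424)
= 6.088 MPa

6.088 MPa


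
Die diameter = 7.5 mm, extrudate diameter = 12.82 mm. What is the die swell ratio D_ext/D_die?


Die swell ratio = D_extrudate / D_die
= 12.82 / 7.5
= 1.709

Die swell = 1.709


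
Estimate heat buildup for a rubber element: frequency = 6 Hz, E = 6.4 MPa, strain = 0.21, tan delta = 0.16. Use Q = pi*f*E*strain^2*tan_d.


Q = pi * f * E * strain^2 * tan_d
= pi * 6 * 6.4 * 0.21^2 * 0.16
= pi * 6 * 6.4 * 0.0441 * 0.16
= 0.8512

Q = 0.8512


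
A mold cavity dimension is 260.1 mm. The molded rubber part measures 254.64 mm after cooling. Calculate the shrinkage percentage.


Shrinkage = (mold - part) / mold * 100
= (260.1 - 254.64) / 260.1 * 100
= 5.46 / 260.1 * 100
= 2.1%

2.1%


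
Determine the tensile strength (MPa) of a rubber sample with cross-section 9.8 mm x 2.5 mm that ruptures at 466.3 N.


Area = width * thickness = 9.8 * 2.5 = 24.5 mm^2
TS = force / area = 466.3 / 24.5 = 19.03 MPa

19.03 MPa


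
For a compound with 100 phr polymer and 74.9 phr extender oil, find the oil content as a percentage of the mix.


Oil % = oil / (100 + oil) * 100
= 74.9 / (100 + 74.9) * 100
= 74.9 / 174.9 * 100
= 42.82%

42.82%


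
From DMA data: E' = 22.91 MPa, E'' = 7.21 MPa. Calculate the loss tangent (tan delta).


tan delta = E'' / E'
= 7.21 / 22.91
= 0.3147

tan delta = 0.3147


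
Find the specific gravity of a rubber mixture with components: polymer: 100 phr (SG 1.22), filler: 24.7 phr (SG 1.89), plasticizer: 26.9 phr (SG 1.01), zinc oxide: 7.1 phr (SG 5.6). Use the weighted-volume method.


Sum of weights = 158.7
Volume contributions:
  polymer: 100/1.22 = 81.9672
  filler: 24.7/1.89 = 13.0688
  plasticizer: 26.9/1.01 = 26.6337
  zinc oxide: 7.1/5.6 = 1.2679
Sum of volumes = 122.9375
SG = 158.7 / 122.9375 = 1.291

SG = 1.291


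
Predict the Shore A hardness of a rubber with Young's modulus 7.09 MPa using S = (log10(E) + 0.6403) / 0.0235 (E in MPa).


log10(E) = 0.0235*S - 0.6403  =>  S = (log10(E) + 0.6403) / 0.0235
log10(7.09) = 0.850646
S = (0.850646 + 0.6403) / 0.0235 = 1.490946 / 0.0235
S = 63.4

Shore A = 63.4


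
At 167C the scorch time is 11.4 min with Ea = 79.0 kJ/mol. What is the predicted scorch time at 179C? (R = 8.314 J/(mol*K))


Convert temperatures: T1 = 167 + 273.15 = 440.15 K, T2 = 179 + 273.15 = 452.15 K
ts2_new = 11.4 * exp(79000 / 8.314 * (1/452.15 - 1/440.15))
1/T2 - 1/T1 = -6.0297e-05
ts2_new = 6.43 min

6.43 min


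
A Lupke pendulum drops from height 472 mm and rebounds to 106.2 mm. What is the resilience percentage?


Resilience = h_rebound / h_drop * 100
= 106.2 / 472 * 100
= 22.5%

22.5%


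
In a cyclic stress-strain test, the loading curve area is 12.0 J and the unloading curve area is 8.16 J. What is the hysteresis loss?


Hysteresis loss = loading - unloading
= 12.0 - 8.16
= 3.84 J

3.84 J


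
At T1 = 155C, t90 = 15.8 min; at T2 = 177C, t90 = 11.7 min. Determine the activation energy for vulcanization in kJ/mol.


T1 = 428.15 K, T2 = 450.15 K
1/T1 - 1/T2 = 1.1415e-04
ln(t1/t2) = ln(15.8/11.7) = 0.3004
Ea = 8.314 * 0.3004 / 1.1415e-04 = 21881.1917 J/mol
Ea = 21.88 kJ/mol

21.88 kJ/mol


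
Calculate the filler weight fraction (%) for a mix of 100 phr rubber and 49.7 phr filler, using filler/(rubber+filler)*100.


Filler % = filler / (rubber + filler) * 100
= 49.7 / (100 + 49.7) * 100
= 49.7 / 149.7 * 100
= 33.2%

33.2%


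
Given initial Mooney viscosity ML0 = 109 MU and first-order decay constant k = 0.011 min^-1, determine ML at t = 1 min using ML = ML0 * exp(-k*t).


ML = ML0 * exp(-k * t)
ML = 109 * exp(-0.011 * 1)
ML = 109 * 0.9891
ML = 107.81 MU

107.81 MU


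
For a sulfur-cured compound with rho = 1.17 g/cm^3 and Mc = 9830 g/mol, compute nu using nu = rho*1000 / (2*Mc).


nu = rho * 1000 / (2 * Mc)
nu = 1.17 * 1000 / (2 * 9830)
nu = 1170.0 / 19660
nu = 0.0595 mol/L

0.0595 mol/L


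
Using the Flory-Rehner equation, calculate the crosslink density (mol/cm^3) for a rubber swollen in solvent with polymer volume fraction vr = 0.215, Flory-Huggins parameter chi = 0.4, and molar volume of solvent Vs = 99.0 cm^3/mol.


ln(1 - vr) = ln(1 - 0.215) = -0.2421
Numerator = -((-0.2421) + 0.215 + 0.4 * 0.215^2) = 0.0086
Denominator = 99.0 * (0.215^(1/3) - 0.215/2) = 48.6657
nu = 0.0086 / 48.6657 = 1.7634e-04 mol/cm^3

1.7634e-04 mol/cm^3


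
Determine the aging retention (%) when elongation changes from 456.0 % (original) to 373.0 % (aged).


Retention = aged / original * 100
= 373.0 / 456.0 * 100
= 81.8%

81.8%


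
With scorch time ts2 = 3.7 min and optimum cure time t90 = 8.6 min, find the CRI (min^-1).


CRI = 100 / (t90 - ts2)
= 100 / (8.6 - 3.7)
= 100 / 4.9
= 20.41 min^-1

20.41 min^-1


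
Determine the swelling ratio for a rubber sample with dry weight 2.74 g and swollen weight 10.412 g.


Q = W_swollen / W_dry
Q = 10.412 / 2.74
Q = 3.8

Q = 3.8


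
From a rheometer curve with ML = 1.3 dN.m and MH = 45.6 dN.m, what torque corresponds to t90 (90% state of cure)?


M90 = ML + 0.9 * (MH - ML)
M90 = 1.3 + 0.9 * (45.6 - 1.3)
M90 = 1.3 + 0.9 * 44.3
M90 = 41.17 dN.m

41.17 dN.m


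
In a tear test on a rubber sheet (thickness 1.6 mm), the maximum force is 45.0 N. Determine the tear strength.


Tear strength = force / thickness
= 45.0 / 1.6
= 28.12 N/mm

28.12 N/mm


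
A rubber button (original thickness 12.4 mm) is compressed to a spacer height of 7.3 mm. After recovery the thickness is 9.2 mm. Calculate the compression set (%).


CS = (t0 - recovered) / (t0 - ts) * 100
= (12.4 - 9.2) / (12.4 - 7.3) * 100
= 3.2 / 5.1 * 100
= 62.7%

62.7%


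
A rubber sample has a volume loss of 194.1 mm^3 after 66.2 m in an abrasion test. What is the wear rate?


Rate = volume_loss / distance
= 194.1 / 66.2
= 2.932 mm^3/m

2.932 mm^3/m


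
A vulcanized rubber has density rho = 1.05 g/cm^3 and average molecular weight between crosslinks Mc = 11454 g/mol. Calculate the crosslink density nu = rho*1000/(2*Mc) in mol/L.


nu = rho * 1000 / (2 * Mc)
nu = 1.05 * 1000 / (2 * 11454)
nu = 1050.0 / 22908
nu = 0.0458 mol/L

0.0458 mol/L


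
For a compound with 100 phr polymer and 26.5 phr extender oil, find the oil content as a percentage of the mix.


Oil % = oil / (100 + oil) * 100
= 26.5 / (100 + 26.5) * 100
= 26.5 / 126.5 * 100
= 20.95%

20.95%


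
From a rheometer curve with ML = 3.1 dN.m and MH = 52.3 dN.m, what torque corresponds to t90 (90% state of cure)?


M90 = ML + 0.9 * (MH - ML)
M90 = 3.1 + 0.9 * (52.3 - 3.1)
M90 = 3.1 + 0.9 * 49.2
M90 = 47.38 dN.m

47.38 dN.m


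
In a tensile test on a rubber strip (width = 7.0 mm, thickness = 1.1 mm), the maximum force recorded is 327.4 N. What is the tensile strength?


Area = width * thickness = 7.0 * 1.1 = 7.7 mm^2
TS = force / area = 327.4 / 7.7 = 42.52 MPa

42.52 MPa


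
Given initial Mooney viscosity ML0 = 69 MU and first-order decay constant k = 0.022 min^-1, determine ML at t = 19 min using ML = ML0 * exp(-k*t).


ML = ML0 * exp(-k * t)
ML = 69 * exp(-0.022 * 19)
ML = 69 * 0.6584
ML = 45.43 MU

45.43 MU


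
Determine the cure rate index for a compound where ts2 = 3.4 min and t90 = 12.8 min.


CRI = 100 / (t90 - ts2)
= 100 / (12.8 - 3.4)
= 100 / 9.4
= 10.64 min^-1

10.64 min^-1


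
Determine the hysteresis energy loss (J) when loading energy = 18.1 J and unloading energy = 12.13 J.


Hysteresis loss = loading - unloading
= 18.1 - 12.13
= 5.97 J

5.97 J


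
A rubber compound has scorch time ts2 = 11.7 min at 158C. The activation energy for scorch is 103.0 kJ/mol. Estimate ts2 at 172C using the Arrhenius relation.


Convert temperatures: T1 = 158 + 273.15 = 431.15 K, T2 = 172 + 273.15 = 445.15 K
ts2_new = 11.7 * exp(103000 / 8.314 * (1/445.15 - 1/431.15))
1/T2 - 1/T1 = -7.2945e-05
ts2_new = 4.74 min

4.74 min


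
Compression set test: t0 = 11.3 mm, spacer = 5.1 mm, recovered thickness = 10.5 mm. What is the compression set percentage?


CS = (t0 - recovered) / (t0 - ts) * 100
= (11.3 - 10.5) / (11.3 - 5.1) * 100
= 0.8 / 6.2 * 100
= 12.9%

12.9%


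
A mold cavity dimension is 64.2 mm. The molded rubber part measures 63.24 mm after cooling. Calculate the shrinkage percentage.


Shrinkage = (mold - part) / mold * 100
= (64.2 - 63.24) / 64.2 * 100
= 0.96 / 64.2 * 100
= 1.5%

1.5%


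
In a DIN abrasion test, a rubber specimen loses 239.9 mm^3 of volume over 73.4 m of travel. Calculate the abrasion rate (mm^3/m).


Rate = volume_loss / distance
= 239.9 / 73.4
= 3.268 mm^3/m

3.268 mm^3/m


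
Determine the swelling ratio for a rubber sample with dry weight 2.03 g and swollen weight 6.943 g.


Q = W_swollen / W_dry
Q = 6.943 / 2.03
Q = 3.42

Q = 3.42


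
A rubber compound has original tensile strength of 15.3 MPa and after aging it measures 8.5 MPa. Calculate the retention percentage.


Retention = aged / original * 100
= 8.5 / 15.3 * 100
= 55.6%

55.6%


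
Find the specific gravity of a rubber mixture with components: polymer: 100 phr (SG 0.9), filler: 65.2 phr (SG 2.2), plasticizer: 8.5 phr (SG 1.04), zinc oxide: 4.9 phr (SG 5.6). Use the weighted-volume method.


Sum of weights = 178.6
Volume contributions:
  polymer: 100/0.9 = 111.1111
  filler: 65.2/2.2 = 29.6364
  plasticizer: 8.5/1.04 = 8.1731
  zinc oxide: 4.9/5.6 = 0.8750
Sum of volumes = 149.7956
SG = 178.6 / 149.7956 = 1.192

SG = 1.192


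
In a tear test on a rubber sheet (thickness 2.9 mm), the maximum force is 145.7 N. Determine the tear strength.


Tear strength = force / thickness
= 145.7 / 2.9
= 50.24 N/mm

50.24 N/mm


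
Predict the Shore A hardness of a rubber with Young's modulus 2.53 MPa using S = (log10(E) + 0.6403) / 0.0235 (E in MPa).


log10(E) = 0.0235*S - 0.6403  =>  S = (log10(E) + 0.6403) / 0.0235
log10(2.53) = 0.403121
S = (0.403121 + 0.6403) / 0.0235 = 1.043421 / 0.0235
S = 44.4

Shore A = 44.4


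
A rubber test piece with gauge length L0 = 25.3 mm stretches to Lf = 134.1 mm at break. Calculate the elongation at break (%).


Elongation = (Lf - L0) / L0 * 100
= (134.1 - 25.3) / 25.3 * 100
= 108.8 / 25.3 * 100
= 430.0%

430.0%


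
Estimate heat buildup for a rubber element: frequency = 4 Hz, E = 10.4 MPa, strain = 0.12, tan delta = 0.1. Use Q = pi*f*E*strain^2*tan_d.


Q = pi * f * E * strain^2 * tan_d
= pi * 4 * 10.4 * 0.12^2 * 0.1
= pi * 4 * 10.4 * 0.0144 * 0.1
= 0.1882

Q = 0.1882


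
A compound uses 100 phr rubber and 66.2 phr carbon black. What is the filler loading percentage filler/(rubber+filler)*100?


Filler % = filler / (rubber + filler) * 100
= 66.2 / (100 + 66.2) * 100
= 66.2 / 166.2 * 100
= 39.83%

39.83%


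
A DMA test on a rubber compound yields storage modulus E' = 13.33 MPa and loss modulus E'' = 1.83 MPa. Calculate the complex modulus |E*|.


|E*| = sqrt(E'^2 + E''^2)
= sqrt(13.33^2 + 1.83^2)
= sqrt(177.6889 + 3.3489)
= 13.455 MPa

13.455 MPa


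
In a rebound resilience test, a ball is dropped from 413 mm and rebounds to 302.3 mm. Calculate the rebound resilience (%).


Resilience = h_rebound / h_drop * 100
= 302.3 / 413 * 100
= 73.2%

73.2%


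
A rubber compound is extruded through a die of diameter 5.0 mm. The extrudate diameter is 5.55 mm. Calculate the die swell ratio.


Die swell ratio = D_extrudate / D_die
= 5.55 / 5.0
= 1.11

Die swell = 1.11


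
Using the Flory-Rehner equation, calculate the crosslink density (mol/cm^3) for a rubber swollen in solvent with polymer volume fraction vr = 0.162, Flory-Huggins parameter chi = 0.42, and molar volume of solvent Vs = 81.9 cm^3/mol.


ln(1 - vr) = ln(1 - 0.162) = -0.1767
Numerator = -((-0.1767) + 0.162 + 0.42 * 0.162^2) = 0.0037
Denominator = 81.9 * (0.162^(1/3) - 0.162/2) = 38.0128
nu = 0.0037 / 38.0128 = 9.7722e-05 mol/cm^3

9.7722e-05 mol/cm^3


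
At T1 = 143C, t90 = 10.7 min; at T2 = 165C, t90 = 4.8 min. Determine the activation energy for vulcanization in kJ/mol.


T1 = 416.15 K, T2 = 438.15 K
1/T1 - 1/T2 = 1.2066e-04
ln(t1/t2) = ln(10.7/4.8) = 0.8016
Ea = 8.314 * 0.8016 / 1.2066e-04 = 55237.3502 J/mol
Ea = 55.24 kJ/mol

55.24 kJ/mol


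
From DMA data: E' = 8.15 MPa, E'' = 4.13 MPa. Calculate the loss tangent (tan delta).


tan delta = E'' / E'
= 4.13 / 8.15
= 0.5067

tan delta = 0.5067


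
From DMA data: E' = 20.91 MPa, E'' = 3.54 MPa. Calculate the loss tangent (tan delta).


tan delta = E'' / E'
= 3.54 / 20.91
= 0.1693

tan delta = 0.1693


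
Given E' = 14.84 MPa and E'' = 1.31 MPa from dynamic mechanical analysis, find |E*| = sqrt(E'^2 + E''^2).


|E*| = sqrt(E'^2 + E''^2)
= sqrt(14.84^2 + 1.31^2)
= sqrt(220.2256 + 1.7161)
= 14.898 MPa

14.898 MPa


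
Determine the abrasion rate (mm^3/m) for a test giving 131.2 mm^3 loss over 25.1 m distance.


Rate = volume_loss / distance
= 131.2 / 25.1
= 5.227 mm^3/m

5.227 mm^3/m


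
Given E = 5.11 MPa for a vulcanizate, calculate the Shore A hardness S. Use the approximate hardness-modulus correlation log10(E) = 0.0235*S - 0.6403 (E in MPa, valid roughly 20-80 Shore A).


log10(E) = 0.0235*S - 0.6403  =>  S = (log10(E) + 0.6403) / 0.0235
log10(5.11) = 0.708421
S = (0.708421 + 0.6403) / 0.0235 = 1.348721 / 0.0235
S = 57.4

Shore A = 57.4


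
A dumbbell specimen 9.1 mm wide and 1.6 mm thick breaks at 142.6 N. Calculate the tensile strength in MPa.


Area = width * thickness = 9.1 * 1.6 = 14.56 mm^2
TS = force / area = 142.6 / 14.56 = 9.79 MPa

9.79 MPa


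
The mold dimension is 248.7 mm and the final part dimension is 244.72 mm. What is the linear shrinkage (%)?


Shrinkage = (mold - part) / mold * 100
= (248.7 - 244.72) / 248.7 * 100
= 3.98 / 248.7 * 100
= 1.6%

1.6%


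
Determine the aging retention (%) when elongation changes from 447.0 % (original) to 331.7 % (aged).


Retention = aged / original * 100
= 331.7 / 447.0 * 100
= 74.2%

74.2%


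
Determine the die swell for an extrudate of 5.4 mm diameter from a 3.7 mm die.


Die swell ratio = D_extrudate / D_die
= 5.4 / 3.7
= 1.459

Die swell = 1.459


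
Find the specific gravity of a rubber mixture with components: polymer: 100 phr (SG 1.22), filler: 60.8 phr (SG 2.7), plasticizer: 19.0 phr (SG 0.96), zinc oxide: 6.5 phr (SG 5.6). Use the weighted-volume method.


Sum of weights = 186.3
Volume contributions:
  polymer: 100/1.22 = 81.9672
  filler: 60.8/2.7 = 22.5185
  plasticizer: 19.0/0.96 = 19.7917
  zinc oxide: 6.5/5.6 = 1.1607
Sum of volumes = 125.4381
SG = 186.3 / 125.4381 = 1.485

SG = 1.485
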